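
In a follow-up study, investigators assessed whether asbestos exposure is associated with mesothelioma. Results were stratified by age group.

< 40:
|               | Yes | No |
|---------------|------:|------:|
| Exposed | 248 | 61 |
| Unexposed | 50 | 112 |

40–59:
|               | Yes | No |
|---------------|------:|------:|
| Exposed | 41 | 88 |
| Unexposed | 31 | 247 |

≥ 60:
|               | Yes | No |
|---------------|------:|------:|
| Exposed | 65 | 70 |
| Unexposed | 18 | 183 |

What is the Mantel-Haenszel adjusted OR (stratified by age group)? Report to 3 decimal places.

7.045

OR_MH = Σ(aᵢdᵢ/nᵢ) / Σ(bᵢcᵢ/nᵢ), where nᵢ is the stratum total.
Stratum 1 (< 40): n = 471; a·d/n = 248·112/471 = 58.9724; b·c/n = 61·50/471 = 6.4756
Stratum 2 (40–59): n = 407; a·d/n = 41·247/407 = 24.8821; b·c/n = 88·31/407 = 6.7027
Stratum 3 (≥ 60): n = 336; a·d/n = 65·183/336 = 35.4018; b·c/n = 70·18/336 = 3.7500
OR_MH = (58.9724 + 24.8821 + 35.4018) / (6.4756 + 6.7027 + 3.7500) = 119.2562 / 16.9283 = 7.04479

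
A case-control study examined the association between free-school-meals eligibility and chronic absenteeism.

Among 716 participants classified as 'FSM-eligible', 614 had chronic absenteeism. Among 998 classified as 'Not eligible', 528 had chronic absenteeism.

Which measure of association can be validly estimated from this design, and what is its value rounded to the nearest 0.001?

From the description: a = 614, b = 102, c = 528, d = 470.
This is a case-control study: participants were sampled on outcome status, so risks in the source population cannot be estimated directly — relative risk is not valid here. The odds ratio is the appropriate measure.
OR = (a·d)/(b·c) = (614 × 470) / (102 × 528) = 288580 / 53856 = 5.35836

5.358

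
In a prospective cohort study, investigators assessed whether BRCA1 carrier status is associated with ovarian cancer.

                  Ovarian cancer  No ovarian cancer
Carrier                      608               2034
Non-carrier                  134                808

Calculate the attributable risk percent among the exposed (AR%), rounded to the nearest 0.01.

Cells: a = 608, b = 2034, c = 134, d = 808.
Risk in exposed = 608/2642 = 0.23013; risk in unexposed = 134/942 = 0.14225.
RR = 0.23013/0.14225 = 1.61777
AR% = (RR − 1)/RR × 100 = (1.61777 − 1)/1.61777 × 100 = 38.1865%

38.19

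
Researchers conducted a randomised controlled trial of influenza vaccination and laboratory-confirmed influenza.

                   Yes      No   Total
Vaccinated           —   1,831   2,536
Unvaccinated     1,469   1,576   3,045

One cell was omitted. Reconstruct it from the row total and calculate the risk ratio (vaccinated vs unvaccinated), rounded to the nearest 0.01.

0.58

The missing cell is in the exposed row: 2536 − 1831 = 705.
So a = 705, b = 1831, c = 1469, d = 1576.
RR = [a/(a+b)] / [c/(c+d)] = (705/2536) / (1469/3045) = 0.27800/0.48243 = 0.57624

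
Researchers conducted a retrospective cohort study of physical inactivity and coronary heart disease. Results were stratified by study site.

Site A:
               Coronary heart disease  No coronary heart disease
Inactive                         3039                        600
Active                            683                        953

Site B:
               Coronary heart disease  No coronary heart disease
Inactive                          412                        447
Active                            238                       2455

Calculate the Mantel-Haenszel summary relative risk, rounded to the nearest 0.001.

RR_MH = Σ(aᵢ·n₀ᵢ/nᵢ) / Σ(cᵢ·n₁ᵢ/nᵢ), with n₁ᵢ = aᵢ+bᵢ (exposed), n₀ᵢ = cᵢ+dᵢ (unexposed), nᵢ = n₁ᵢ+n₀ᵢ.
Stratum 1 (Site A): n₁ = 3639, n₀ = 1636, n = 5275; a·n₀/n = 3039·1636/5275 = 942.5221; c·n₁/n = 683·3639/5275 = 471.1729
Stratum 2 (Site B): n₁ = 859, n₀ = 2693, n = 3552; a·n₀/n = 412·2693/3552 = 312.3637; c·n₁/n = 238·859/3552 = 57.5569
RR_MH = (942.5221 + 312.3637) / (471.1729 + 57.5569) = 1254.8858 / 528.7298 = 2.37340

2.373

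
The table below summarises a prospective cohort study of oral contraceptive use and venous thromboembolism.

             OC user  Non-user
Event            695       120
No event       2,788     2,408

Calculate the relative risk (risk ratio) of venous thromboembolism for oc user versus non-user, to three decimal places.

Reading the table with exposure as columns: a = 695 (OC user, case), b = 2788 (OC user, non-case), c = 120 (Non-user, case), d = 2408.
Risk in exposed = 695/3483 = 0.19954; risk in unexposed = 120/2528 = 0.04747.
RR = 0.19954 / 0.04747 = 4.20366
The risk among the exposed is 4.20 times that among the unexposed.

4.204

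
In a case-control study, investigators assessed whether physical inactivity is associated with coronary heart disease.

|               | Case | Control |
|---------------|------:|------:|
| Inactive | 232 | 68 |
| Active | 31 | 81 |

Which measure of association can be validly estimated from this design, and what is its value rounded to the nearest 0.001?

8.915

Cells: a = 232, b = 68, c = 31, d = 81.
This is a case-control study: participants were sampled on outcome status, so risks in the source population cannot be estimated directly — relative risk is not valid here. The odds ratio is the appropriate measure.
OR = (a·d)/(b·c) = (232 × 81) / (68 × 31) = 18792 / 2108 = 8.91461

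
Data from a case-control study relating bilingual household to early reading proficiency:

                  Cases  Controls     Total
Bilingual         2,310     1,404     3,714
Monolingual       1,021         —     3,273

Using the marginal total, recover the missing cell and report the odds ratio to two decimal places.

3.63

The missing cell is in the unexposed row: 3273 − 1021 = 2252.
So a = 2310, b = 1404, c = 1021, d = 2252.
OR = (a·d)/(b·c) = (2310 × 2252) / (1404 × 1021) = 5202120 / 1433484 = 3.62900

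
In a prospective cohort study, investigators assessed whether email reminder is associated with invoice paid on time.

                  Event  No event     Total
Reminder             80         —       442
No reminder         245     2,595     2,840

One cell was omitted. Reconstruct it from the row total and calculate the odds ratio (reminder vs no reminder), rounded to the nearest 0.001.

The missing cell is in the exposed row: 442 − 80 = 362.
So a = 80, b = 362, c = 245, d = 2595.
OR = (a·d)/(b·c) = (80 × 2595) / (362 × 245) = 207600 / 88690 = 2.34074

2.341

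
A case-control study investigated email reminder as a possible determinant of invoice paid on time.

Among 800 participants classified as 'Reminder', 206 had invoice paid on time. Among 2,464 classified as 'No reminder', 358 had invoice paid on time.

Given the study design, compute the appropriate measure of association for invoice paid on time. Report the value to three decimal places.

2.040

From the description: a = 206, b = 594, c = 358, d = 2106.
This is a case-control study: participants were sampled on outcome status, so risks in the source population cannot be estimated directly — relative risk is not valid here. The odds ratio is the appropriate measure.
OR = (a·d)/(b·c) = (206 × 2106) / (594 × 358) = 433836 / 212652 = 2.04012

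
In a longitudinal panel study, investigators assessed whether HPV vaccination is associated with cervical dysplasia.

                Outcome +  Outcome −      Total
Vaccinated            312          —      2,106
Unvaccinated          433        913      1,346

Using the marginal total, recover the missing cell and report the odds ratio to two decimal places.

The missing cell is in the exposed row: 2106 − 312 = 1794.
So a = 312, b = 1794, c = 433, d = 913.
OR = (a·d)/(b·c) = (312 × 913) / (1794 × 433) = 284856 / 776802 = 0.36670

0.37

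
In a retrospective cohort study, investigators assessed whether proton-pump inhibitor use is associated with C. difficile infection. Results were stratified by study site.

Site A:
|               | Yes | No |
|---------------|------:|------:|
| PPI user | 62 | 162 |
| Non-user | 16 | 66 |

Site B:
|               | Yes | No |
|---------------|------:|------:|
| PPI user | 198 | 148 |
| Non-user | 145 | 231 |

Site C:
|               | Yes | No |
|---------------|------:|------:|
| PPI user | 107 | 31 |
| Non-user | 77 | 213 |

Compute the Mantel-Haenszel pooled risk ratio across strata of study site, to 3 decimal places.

1.813

RR_MH = Σ(aᵢ·n₀ᵢ/nᵢ) / Σ(cᵢ·n₁ᵢ/nᵢ), with n₁ᵢ = aᵢ+bᵢ (exposed), n₀ᵢ = cᵢ+dᵢ (unexposed), nᵢ = n₁ᵢ+n₀ᵢ.
Stratum 1 (Site A): n₁ = 224, n₀ = 82, n = 306; a·n₀/n = 62·82/306 = 16.6144; c·n₁/n = 16·224/306 = 11.7124
Stratum 2 (Site B): n₁ = 346, n₀ = 376, n = 722; a·n₀/n = 198·376/722 = 103.1136; c·n₁/n = 145·346/722 = 69.4875
Stratum 3 (Site C): n₁ = 138, n₀ = 290, n = 428; a·n₀/n = 107·290/428 = 72.5000; c·n₁/n = 77·138/428 = 24.8271
RR_MH = (16.6144 + 103.1136 + 72.5000) / (11.7124 + 69.4875 + 24.8271) = 192.2280 / 106.0271 = 1.81301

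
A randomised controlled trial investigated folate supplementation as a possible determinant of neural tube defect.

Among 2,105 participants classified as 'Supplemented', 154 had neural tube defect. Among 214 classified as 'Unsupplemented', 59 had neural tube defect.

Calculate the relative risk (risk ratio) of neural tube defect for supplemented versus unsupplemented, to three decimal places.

0.265

From the description: a = 154, b = 1951, c = 59, d = 155.
Risk in exposed = 154/2105 = 0.07316; risk in unexposed = 59/214 = 0.27570.
RR = 0.07316 / 0.27570 = 0.26536
The risk is 73% lower among the exposed than among the unexposed.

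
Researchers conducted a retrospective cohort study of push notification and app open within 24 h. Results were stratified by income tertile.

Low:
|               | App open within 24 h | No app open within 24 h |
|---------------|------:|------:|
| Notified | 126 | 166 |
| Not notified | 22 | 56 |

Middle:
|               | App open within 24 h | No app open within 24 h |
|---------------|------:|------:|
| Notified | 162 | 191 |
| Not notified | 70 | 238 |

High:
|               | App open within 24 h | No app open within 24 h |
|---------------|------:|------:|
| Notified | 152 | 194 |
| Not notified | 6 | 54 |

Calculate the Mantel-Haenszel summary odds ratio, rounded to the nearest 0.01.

OR_MH = Σ(aᵢdᵢ/nᵢ) / Σ(bᵢcᵢ/nᵢ), where nᵢ is the stratum total.
Stratum 1 (Low): n = 370; a·d/n = 126·56/370 = 19.0703; b·c/n = 166·22/370 = 9.8703
Stratum 2 (Middle): n = 661; a·d/n = 162·238/661 = 58.3298; b·c/n = 191·70/661 = 20.2269
Stratum 3 (High): n = 406; a·d/n = 152·54/406 = 20.2167; b·c/n = 194·6/406 = 2.8670
OR_MH = (19.0703 + 58.3298 + 20.2167) / (9.8703 + 20.2269 + 2.8670) = 97.6168 / 32.9642 = 2.96130

2.96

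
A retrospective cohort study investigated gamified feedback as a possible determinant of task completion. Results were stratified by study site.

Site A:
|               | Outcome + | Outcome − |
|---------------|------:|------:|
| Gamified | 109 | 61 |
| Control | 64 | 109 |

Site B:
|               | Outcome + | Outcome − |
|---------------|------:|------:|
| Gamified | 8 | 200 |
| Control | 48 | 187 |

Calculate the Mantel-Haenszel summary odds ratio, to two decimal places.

OR_MH = Σ(aᵢdᵢ/nᵢ) / Σ(bᵢcᵢ/nᵢ), where nᵢ is the stratum total.
Stratum 1 (Site A): n = 343; a·d/n = 109·109/343 = 34.6385; b·c/n = 61·64/343 = 11.3819
Stratum 2 (Site B): n = 443; a·d/n = 8·187/443 = 3.3770; b·c/n = 200·48/443 = 21.6704
OR_MH = (34.6385 + 3.3770) / (11.3819 + 21.6704) = 38.0155 / 33.0524 = 1.15016

1.15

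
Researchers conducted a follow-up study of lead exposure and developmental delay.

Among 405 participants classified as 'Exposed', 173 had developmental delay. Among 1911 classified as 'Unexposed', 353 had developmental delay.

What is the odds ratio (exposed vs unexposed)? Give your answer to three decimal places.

From the description: a = 173, b = 232, c = 353, d = 1558.
OR = (a·d)/(b·c) = (173 × 1558) / (232 × 353) = 269534 / 81896 = 3.29117
The odds of developmental delay are about 3.29 times as high in the exposed group.

3.291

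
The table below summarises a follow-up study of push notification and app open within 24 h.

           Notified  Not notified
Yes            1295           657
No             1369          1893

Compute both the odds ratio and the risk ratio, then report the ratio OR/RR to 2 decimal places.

1.44

Reading the table with exposure as columns: a = 1295 (Notified, case), b = 1369 (Notified, non-case), c = 657 (Not notified, case), d = 1893.
OR = (1295·1893)/(1369·657) = 2451435/899433 = 2.72553
Risk in exposed = 1295/2664 = 0.48611; risk in unexposed = 657/2550 = 0.25765; RR = 1.88673
OR/RR = 2.72553 / 1.88673 = 1.44458
The outcome is not rare, so the OR lies further from 1 than the RR.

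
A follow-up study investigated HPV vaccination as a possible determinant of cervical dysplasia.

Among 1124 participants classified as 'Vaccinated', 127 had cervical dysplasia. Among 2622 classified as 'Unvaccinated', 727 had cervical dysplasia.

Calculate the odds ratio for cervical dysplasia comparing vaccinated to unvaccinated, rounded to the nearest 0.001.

0.332

From the description: a = 127, b = 997, c = 727, d = 1895.
OR = (a·d)/(b·c) = (127 × 1895) / (997 × 727) = 240665 / 724819 = 0.33203
Exposure is associated with lower odds of cervical dysplasia (OR = 0.33 < 1).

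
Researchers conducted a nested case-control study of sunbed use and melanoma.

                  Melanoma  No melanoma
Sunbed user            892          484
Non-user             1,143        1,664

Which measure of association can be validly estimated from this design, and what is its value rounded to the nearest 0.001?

Cells: a = 892, b = 484, c = 1143, d = 1664.
This is a nested case-control study: participants were sampled on outcome status, so risks in the source population cannot be estimated directly — relative risk is not valid here. The odds ratio is the appropriate measure.
OR = (a·d)/(b·c) = (892 × 1664) / (484 × 1143) = 1484288 / 553212 = 2.68304

2.683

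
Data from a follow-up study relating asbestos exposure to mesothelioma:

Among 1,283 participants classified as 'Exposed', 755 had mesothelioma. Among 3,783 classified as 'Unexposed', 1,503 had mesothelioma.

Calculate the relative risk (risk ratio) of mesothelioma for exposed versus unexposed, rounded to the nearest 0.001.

From the description: a = 755, b = 528, c = 1503, d = 2280.
Risk in exposed = 755/1283 = 0.58846; risk in unexposed = 1503/3783 = 0.39730.
RR = 0.58846 / 0.39730 = 1.48115
The risk among the exposed is 1.48 times that among the unexposed.

1.481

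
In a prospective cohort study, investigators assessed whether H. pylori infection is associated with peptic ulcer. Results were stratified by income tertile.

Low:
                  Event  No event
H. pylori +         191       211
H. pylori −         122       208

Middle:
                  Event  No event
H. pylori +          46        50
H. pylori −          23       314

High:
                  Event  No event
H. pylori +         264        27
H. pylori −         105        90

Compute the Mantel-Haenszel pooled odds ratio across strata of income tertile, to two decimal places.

3.13

OR_MH = Σ(aᵢdᵢ/nᵢ) / Σ(bᵢcᵢ/nᵢ), where nᵢ is the stratum total.
Stratum 1 (Low): n = 732; a·d/n = 191·208/732 = 54.2732; b·c/n = 211·122/732 = 35.1667
Stratum 2 (Middle): n = 433; a·d/n = 46·314/433 = 33.3580; b·c/n = 50·23/433 = 2.6559
Stratum 3 (High): n = 486; a·d/n = 264·90/486 = 48.8889; b·c/n = 27·105/486 = 5.8333
OR_MH = (54.2732 + 33.3580 + 48.8889) / (35.1667 + 2.6559 + 5.8333) = 136.5201 / 43.6559 = 3.12719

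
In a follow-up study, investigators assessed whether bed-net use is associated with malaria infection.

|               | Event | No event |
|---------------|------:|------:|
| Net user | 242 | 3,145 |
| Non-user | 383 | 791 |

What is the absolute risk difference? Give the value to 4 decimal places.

Cells: a = 242, b = 3145, c = 383, d = 791.
Risk in exposed = 242/3387 = 0.071450; risk in unexposed = 383/1174 = 0.326235.
Risk difference = 0.071450 − 0.326235 = -0.254785

-0.2548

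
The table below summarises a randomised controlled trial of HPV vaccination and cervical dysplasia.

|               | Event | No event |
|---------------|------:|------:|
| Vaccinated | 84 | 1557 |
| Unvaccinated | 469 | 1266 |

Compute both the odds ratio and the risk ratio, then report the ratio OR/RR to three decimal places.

Cells: a = 84, b = 1557, c = 469, d = 1266.
OR = (84·1266)/(1557·469) = 106344/730233 = 0.14563
Risk in exposed = 84/1641 = 0.05119; risk in unexposed = 469/1735 = 0.27032; RR = 0.18936
OR/RR = 0.14563 / 0.18936 = 0.76905
The outcome is not rare, so the OR lies further from 1 than the RR.

0.769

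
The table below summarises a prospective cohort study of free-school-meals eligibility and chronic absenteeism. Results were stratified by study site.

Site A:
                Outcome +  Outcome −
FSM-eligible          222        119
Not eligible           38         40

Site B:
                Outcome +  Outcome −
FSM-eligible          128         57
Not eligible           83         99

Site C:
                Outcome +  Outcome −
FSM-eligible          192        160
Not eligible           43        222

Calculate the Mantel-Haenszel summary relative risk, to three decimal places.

1.925

RR_MH = Σ(aᵢ·n₀ᵢ/nᵢ) / Σ(cᵢ·n₁ᵢ/nᵢ), with n₁ᵢ = aᵢ+bᵢ (exposed), n₀ᵢ = cᵢ+dᵢ (unexposed), nᵢ = n₁ᵢ+n₀ᵢ.
Stratum 1 (Site A): n₁ = 341, n₀ = 78, n = 419; a·n₀/n = 222·78/419 = 41.3270; c·n₁/n = 38·341/419 = 30.9260
Stratum 2 (Site B): n₁ = 185, n₀ = 182, n = 367; a·n₀/n = 128·182/367 = 63.4768; c·n₁/n = 83·185/367 = 41.8392
Stratum 3 (Site C): n₁ = 352, n₀ = 265, n = 617; a·n₀/n = 192·265/617 = 82.4635; c·n₁/n = 43·352/617 = 24.5316
RR_MH = (41.3270 + 63.4768 + 82.4635) / (30.9260 + 41.8392 + 24.5316) = 187.2673 / 97.2969 = 1.92470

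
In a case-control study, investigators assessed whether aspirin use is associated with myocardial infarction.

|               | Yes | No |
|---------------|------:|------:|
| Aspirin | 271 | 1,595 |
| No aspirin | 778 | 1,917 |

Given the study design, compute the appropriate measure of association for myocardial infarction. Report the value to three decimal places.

0.419

Cells: a = 271, b = 1595, c = 778, d = 1917.
This is a case-control study: participants were sampled on outcome status, so risks in the source population cannot be estimated directly — relative risk is not valid here. The odds ratio is the appropriate measure.
OR = (a·d)/(b·c) = (271 × 1917) / (1595 × 778) = 519507 / 1240910 = 0.41865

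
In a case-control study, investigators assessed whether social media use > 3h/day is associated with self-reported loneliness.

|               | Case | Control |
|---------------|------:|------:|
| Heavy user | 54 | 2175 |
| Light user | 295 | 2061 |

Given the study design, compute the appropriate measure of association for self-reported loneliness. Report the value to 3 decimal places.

Cells: a = 54, b = 2175, c = 295, d = 2061.
This is a case-control study: participants were sampled on outcome status, so risks in the source population cannot be estimated directly — relative risk is not valid here. The odds ratio is the appropriate measure.
OR = (a·d)/(b·c) = (54 × 2061) / (2175 × 295) = 111294 / 641625 = 0.17346

0.173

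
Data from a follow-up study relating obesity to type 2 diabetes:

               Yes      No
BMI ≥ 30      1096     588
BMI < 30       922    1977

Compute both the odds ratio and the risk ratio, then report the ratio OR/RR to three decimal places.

1.953

Cells: a = 1096, b = 588, c = 922, d = 1977.
OR = (1096·1977)/(588·922) = 2166792/542136 = 3.99677
Risk in exposed = 1096/1684 = 0.65083; risk in unexposed = 922/2899 = 0.31804; RR = 2.04638
OR/RR = 3.99677 / 2.04638 = 1.95309
The outcome is not rare, so the OR lies further from 1 than the RR.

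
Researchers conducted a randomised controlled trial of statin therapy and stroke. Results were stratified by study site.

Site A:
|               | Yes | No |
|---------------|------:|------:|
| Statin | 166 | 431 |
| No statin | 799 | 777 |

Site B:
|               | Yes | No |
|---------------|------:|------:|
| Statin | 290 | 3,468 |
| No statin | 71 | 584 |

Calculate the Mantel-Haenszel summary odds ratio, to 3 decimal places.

OR_MH = Σ(aᵢdᵢ/nᵢ) / Σ(bᵢcᵢ/nᵢ), where nᵢ is the stratum total.
Stratum 1 (Site A): n = 2173; a·d/n = 166·777/2173 = 59.3566; b·c/n = 431·799/2173 = 158.4763
Stratum 2 (Site B): n = 4413; a·d/n = 290·584/4413 = 38.3775; b·c/n = 3468·71/4413 = 55.7961
OR_MH = (59.3566 + 38.3775) / (158.4763 + 55.7961) = 97.7342 / 214.2724 = 0.45612

0.456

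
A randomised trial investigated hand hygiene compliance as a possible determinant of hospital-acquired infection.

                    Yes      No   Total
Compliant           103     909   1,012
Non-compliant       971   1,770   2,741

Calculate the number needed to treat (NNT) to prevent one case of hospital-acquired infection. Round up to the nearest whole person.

4

Risk in treated group = 103/1012 = 0.10178; risk in control = 971/2741 = 0.35425.
Absolute risk reduction = 0.35425 − 0.10178 = 0.25247
NNT = 1 / ARR = 1 / 0.25247 = 3.961 → round up → 4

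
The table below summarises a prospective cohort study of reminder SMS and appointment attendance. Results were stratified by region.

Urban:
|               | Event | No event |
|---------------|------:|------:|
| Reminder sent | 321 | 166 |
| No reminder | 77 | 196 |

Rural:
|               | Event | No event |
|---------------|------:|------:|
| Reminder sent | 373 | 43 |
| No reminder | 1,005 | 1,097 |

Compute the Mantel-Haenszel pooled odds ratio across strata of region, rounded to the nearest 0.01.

7.22

OR_MH = Σ(aᵢdᵢ/nᵢ) / Σ(bᵢcᵢ/nᵢ), where nᵢ is the stratum total.
Stratum 1 (Urban): n = 760; a·d/n = 321·196/760 = 82.7842; b·c/n = 166·77/760 = 16.8184
Stratum 2 (Rural): n = 2518; a·d/n = 373·1097/2518 = 162.5024; b·c/n = 43·1005/2518 = 17.1624
OR_MH = (82.7842 + 162.5024) / (16.8184 + 17.1624) = 245.2866 / 33.9809 = 7.21838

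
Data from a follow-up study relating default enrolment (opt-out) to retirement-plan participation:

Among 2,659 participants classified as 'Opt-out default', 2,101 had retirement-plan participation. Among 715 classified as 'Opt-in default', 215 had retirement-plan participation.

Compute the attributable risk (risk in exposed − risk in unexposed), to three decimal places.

From the description: a = 2101, b = 558, c = 215, d = 500.
Risk in exposed = 2101/2659 = 0.790147; risk in unexposed = 215/715 = 0.300699.
Risk difference = 0.790147 − 0.300699 = 0.489447

0.489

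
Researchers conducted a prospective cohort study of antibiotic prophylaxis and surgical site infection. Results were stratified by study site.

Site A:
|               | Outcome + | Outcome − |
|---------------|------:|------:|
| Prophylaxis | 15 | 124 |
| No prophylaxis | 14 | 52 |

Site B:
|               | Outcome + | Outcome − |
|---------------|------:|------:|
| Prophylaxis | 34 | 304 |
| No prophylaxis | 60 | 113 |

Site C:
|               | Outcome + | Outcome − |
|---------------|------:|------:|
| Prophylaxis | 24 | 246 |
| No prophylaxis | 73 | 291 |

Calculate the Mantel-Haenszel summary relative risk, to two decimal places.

0.38

RR_MH = Σ(aᵢ·n₀ᵢ/nᵢ) / Σ(cᵢ·n₁ᵢ/nᵢ), with n₁ᵢ = aᵢ+bᵢ (exposed), n₀ᵢ = cᵢ+dᵢ (unexposed), nᵢ = n₁ᵢ+n₀ᵢ.
Stratum 1 (Site A): n₁ = 139, n₀ = 66, n = 205; a·n₀/n = 15·66/205 = 4.8293; c·n₁/n = 14·139/205 = 9.4927
Stratum 2 (Site B): n₁ = 338, n₀ = 173, n = 511; a·n₀/n = 34·173/511 = 11.5108; c·n₁/n = 60·338/511 = 39.6869
Stratum 3 (Site C): n₁ = 270, n₀ = 364, n = 634; a·n₀/n = 24·364/634 = 13.7792; c·n₁/n = 73·270/634 = 31.0883
RR_MH = (4.8293 + 11.5108 + 13.7792) / (9.4927 + 39.6869 + 31.0883) = 30.1192 / 80.2679 = 0.37523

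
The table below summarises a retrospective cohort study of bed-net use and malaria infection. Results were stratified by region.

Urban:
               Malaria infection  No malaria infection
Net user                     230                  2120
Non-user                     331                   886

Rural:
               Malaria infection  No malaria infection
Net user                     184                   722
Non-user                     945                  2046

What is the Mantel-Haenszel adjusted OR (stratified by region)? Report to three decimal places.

OR_MH = Σ(aᵢdᵢ/nᵢ) / Σ(bᵢcᵢ/nᵢ), where nᵢ is the stratum total.
Stratum 1 (Urban): n = 3567; a·d/n = 230·886/3567 = 57.1292; b·c/n = 2120·331/3567 = 196.7255
Stratum 2 (Rural): n = 3897; a·d/n = 184·2046/3897 = 96.6035; b·c/n = 722·945/3897 = 175.0808
OR_MH = (57.1292 + 96.6035) / (196.7255 + 175.0808) = 153.7328 / 371.8064 = 0.41348

0.413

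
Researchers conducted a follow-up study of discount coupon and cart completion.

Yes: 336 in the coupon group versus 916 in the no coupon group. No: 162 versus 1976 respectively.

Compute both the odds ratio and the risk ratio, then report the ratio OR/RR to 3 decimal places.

2.100

From the description: a = 336, b = 162, c = 916, d = 1976.
OR = (336·1976)/(162·916) = 663936/148392 = 4.47420
Risk in exposed = 336/498 = 0.67470; risk in unexposed = 916/2892 = 0.31674; RR = 2.13016
OR/RR = 4.47420 / 2.13016 = 2.10040
The outcome is not rare, so the OR lies further from 1 than the RR.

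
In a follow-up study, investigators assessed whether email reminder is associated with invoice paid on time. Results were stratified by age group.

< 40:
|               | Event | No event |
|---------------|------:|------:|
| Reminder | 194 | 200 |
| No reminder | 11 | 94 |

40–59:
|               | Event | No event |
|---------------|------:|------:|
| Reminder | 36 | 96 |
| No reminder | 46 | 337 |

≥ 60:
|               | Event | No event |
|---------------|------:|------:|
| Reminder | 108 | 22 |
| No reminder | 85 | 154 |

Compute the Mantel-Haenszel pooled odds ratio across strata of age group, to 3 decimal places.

OR_MH = Σ(aᵢdᵢ/nᵢ) / Σ(bᵢcᵢ/nᵢ), where nᵢ is the stratum total.
Stratum 1 (< 40): n = 499; a·d/n = 194·94/499 = 36.5451; b·c/n = 200·11/499 = 4.4088
Stratum 2 (40–59): n = 515; a·d/n = 36·337/515 = 23.5573; b·c/n = 96·46/515 = 8.5748
Stratum 3 (≥ 60): n = 369; a·d/n = 108·154/369 = 45.0732; b·c/n = 22·85/369 = 5.0678
OR_MH = (36.5451 + 23.5573 + 45.0732) / (4.4088 + 8.5748 + 5.0678) = 105.1755 / 18.0513 = 5.82647

5.826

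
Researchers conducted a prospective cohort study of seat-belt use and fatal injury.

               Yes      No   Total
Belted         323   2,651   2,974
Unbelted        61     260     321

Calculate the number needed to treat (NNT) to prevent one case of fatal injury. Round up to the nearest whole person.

13

Risk in treated group = 323/2974 = 0.10861; risk in control = 61/321 = 0.19003.
Absolute risk reduction = 0.19003 − 0.10861 = 0.08142
NNT = 1 / ARR = 1 / 0.08142 = 12.282 → round up → 13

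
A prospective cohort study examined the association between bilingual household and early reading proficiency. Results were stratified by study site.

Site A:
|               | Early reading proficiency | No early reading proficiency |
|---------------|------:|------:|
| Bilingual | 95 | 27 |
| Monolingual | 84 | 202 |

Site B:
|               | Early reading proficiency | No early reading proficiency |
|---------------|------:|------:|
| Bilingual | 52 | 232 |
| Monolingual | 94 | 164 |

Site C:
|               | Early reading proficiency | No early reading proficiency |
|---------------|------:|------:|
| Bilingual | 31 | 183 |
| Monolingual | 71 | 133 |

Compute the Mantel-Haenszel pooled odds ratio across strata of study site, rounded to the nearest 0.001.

OR_MH = Σ(aᵢdᵢ/nᵢ) / Σ(bᵢcᵢ/nᵢ), where nᵢ is the stratum total.
Stratum 1 (Site A): n = 408; a·d/n = 95·202/408 = 47.0343; b·c/n = 27·84/408 = 5.5588
Stratum 2 (Site B): n = 542; a·d/n = 52·164/542 = 15.7343; b·c/n = 232·94/542 = 40.2362
Stratum 3 (Site C): n = 418; a·d/n = 31·133/418 = 9.8636; b·c/n = 183·71/418 = 31.0837
OR_MH = (47.0343 + 15.7343 + 9.8636) / (5.5588 + 40.2362 + 31.0837) = 72.6323 / 76.8787 = 0.94476

0.945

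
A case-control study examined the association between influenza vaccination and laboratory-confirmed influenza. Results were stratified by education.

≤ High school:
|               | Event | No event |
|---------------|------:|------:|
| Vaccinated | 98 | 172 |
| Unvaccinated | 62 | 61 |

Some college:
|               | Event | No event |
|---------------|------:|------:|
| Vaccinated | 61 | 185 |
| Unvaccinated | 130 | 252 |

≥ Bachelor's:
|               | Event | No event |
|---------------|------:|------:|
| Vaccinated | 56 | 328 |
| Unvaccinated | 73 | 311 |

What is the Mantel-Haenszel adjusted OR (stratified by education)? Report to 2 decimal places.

OR_MH = Σ(aᵢdᵢ/nᵢ) / Σ(bᵢcᵢ/nᵢ), where nᵢ is the stratum total.
Stratum 1 (≤ High school): n = 393; a·d/n = 98·61/393 = 15.2112; b·c/n = 172·62/393 = 27.1349
Stratum 2 (Some college): n = 628; a·d/n = 61·252/628 = 24.4777; b·c/n = 185·130/628 = 38.2962
Stratum 3 (≥ Bachelor's): n = 768; a·d/n = 56·311/768 = 22.6771; b·c/n = 328·73/768 = 31.1771
OR_MH = (15.2112 + 24.4777 + 22.6771) / (27.1349 + 38.2962 + 31.1771) = 62.3660 / 96.6081 = 0.64556

0.65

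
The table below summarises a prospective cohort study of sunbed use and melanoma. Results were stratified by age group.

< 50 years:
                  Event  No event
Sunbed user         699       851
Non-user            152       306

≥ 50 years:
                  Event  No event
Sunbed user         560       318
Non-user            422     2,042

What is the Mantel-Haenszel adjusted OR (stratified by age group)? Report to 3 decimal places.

OR_MH = Σ(aᵢdᵢ/nᵢ) / Σ(bᵢcᵢ/nᵢ), where nᵢ is the stratum total.
Stratum 1 (< 50 years): n = 2008; a·d/n = 699·306/2008 = 106.5209; b·c/n = 851·152/2008 = 64.4183
Stratum 2 (≥ 50 years): n = 3342; a·d/n = 560·2042/3342 = 342.1664; b·c/n = 318·422/3342 = 40.1544
OR_MH = (106.5209 + 342.1664) / (64.4183 + 40.1544) = 448.6873 / 104.5727 = 4.29067

4.291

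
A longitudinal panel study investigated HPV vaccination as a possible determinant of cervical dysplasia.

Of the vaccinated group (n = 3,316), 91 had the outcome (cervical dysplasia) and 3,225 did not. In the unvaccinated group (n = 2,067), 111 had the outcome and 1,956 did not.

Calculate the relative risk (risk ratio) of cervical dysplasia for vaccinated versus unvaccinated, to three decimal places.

From the description: a = 91, b = 3225, c = 111, d = 1956.
Risk in exposed = 91/3316 = 0.02744; risk in unexposed = 111/2067 = 0.05370.
RR = 0.02744 / 0.05370 = 0.51103
The risk is 49% lower among the exposed than among the unexposed.

0.511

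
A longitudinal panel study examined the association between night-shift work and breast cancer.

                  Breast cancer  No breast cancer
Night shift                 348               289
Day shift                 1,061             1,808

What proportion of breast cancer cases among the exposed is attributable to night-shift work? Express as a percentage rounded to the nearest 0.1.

32.3

Cells: a = 348, b = 289, c = 1061, d = 1808.
Risk in exposed = 348/637 = 0.54631; risk in unexposed = 1061/2869 = 0.36982.
RR = 0.54631/0.36982 = 1.47725
AR% = (RR − 1)/RR × 100 = (1.47725 − 1)/1.47725 × 100 = 32.3068%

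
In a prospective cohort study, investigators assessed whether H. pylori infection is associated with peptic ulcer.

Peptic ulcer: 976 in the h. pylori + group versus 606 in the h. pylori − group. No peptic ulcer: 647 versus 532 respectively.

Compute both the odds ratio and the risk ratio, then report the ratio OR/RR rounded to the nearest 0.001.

1.173

From the description: a = 976, b = 647, c = 606, d = 532.
OR = (976·532)/(647·606) = 519232/392082 = 1.32429
Risk in exposed = 976/1623 = 0.60136; risk in unexposed = 606/1138 = 0.53251; RR = 1.12928
OR/RR = 1.32429 / 1.12928 = 1.17269
The outcome is not rare, so the OR lies further from 1 than the RR.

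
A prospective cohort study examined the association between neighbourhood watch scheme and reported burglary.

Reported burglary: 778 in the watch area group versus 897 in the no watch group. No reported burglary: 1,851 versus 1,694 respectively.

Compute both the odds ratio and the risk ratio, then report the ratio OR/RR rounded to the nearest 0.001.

From the description: a = 778, b = 1851, c = 897, d = 1694.
OR = (778·1694)/(1851·897) = 1317932/1660347 = 0.79377
Risk in exposed = 778/2629 = 0.29593; risk in unexposed = 897/2591 = 0.34620; RR = 0.85480
OR/RR = 0.79377 / 0.85480 = 0.92860
The outcome is not rare, so the OR lies further from 1 than the RR.

0.929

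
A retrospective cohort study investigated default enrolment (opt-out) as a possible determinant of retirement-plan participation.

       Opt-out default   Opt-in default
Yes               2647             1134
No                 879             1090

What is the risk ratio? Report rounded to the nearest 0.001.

Reading the table with exposure as columns: a = 2647 (Opt-out default, case), b = 879 (Opt-out default, non-case), c = 1134 (Opt-in default, case), d = 1090.
Risk in exposed = 2647/3526 = 0.75071; risk in unexposed = 1134/2224 = 0.50989.
RR = 0.75071 / 0.50989 = 1.47229
The risk among the exposed is 1.47 times that among the unexposed.

1.472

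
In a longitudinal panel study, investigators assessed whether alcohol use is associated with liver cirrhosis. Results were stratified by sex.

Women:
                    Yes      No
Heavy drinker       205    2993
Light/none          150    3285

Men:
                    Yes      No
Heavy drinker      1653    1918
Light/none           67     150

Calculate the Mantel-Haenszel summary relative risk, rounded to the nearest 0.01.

RR_MH = Σ(aᵢ·n₀ᵢ/nᵢ) / Σ(cᵢ·n₁ᵢ/nᵢ), with n₁ᵢ = aᵢ+bᵢ (exposed), n₀ᵢ = cᵢ+dᵢ (unexposed), nᵢ = n₁ᵢ+n₀ᵢ.
Stratum 1 (Women): n₁ = 3198, n₀ = 3435, n = 6633; a·n₀/n = 205·3435/6633 = 106.1624; c·n₁/n = 150·3198/6633 = 72.3202
Stratum 2 (Men): n₁ = 3571, n₀ = 217, n = 3788; a·n₀/n = 1653·217/3788 = 94.6940; c·n₁/n = 67·3571/3788 = 63.1618
RR_MH = (106.1624 + 94.6940) / (72.3202 + 63.1618) = 200.8564 / 135.4820 = 1.48253

1.48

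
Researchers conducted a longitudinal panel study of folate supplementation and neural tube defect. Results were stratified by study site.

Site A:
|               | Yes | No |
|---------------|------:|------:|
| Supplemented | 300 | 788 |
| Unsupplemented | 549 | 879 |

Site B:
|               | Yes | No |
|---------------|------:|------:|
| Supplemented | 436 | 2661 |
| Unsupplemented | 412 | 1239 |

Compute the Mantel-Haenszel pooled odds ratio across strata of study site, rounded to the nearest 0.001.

0.543

OR_MH = Σ(aᵢdᵢ/nᵢ) / Σ(bᵢcᵢ/nᵢ), where nᵢ is the stratum total.
Stratum 1 (Site A): n = 2516; a·d/n = 300·879/2516 = 104.8092; b·c/n = 788·549/2516 = 171.9444
Stratum 2 (Site B): n = 4748; a·d/n = 436·1239/4748 = 113.7751; b·c/n = 2661·412/4748 = 230.9040
OR_MH = (104.8092 + 113.7751) / (171.9444 + 230.9040) = 218.5843 / 402.8483 = 0.54260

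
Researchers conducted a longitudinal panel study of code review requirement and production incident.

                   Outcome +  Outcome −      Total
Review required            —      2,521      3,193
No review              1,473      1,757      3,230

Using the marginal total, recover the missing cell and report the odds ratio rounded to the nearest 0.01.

The missing cell is in the exposed row: 3193 − 2521 = 672.
So a = 672, b = 2521, c = 1473, d = 1757.
OR = (a·d)/(b·c) = (672 × 1757) / (2521 × 1473) = 1180704 / 3713433 = 0.31795

0.32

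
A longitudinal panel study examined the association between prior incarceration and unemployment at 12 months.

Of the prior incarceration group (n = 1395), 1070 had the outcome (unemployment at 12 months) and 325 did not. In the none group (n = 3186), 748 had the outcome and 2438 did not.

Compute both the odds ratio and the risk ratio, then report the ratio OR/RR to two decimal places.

3.28

From the description: a = 1070, b = 325, c = 748, d = 2438.
OR = (1070·2438)/(325·748) = 2608660/243100 = 10.73081
Risk in exposed = 1070/1395 = 0.76703; risk in unexposed = 748/3186 = 0.23478; RR = 3.26703
OR/RR = 10.73081 / 3.26703 = 3.28457
The outcome is not rare, so the OR lies further from 1 than the RR.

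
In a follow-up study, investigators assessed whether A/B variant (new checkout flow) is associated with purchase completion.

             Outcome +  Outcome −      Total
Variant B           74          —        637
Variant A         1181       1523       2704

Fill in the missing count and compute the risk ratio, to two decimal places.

0.27

The missing cell is in the exposed row: 637 − 74 = 563.
So a = 74, b = 563, c = 1181, d = 1523.
RR = [a/(a+b)] / [c/(c+d)] = (74/637) / (1181/2704) = 0.11617/0.43676 = 0.26598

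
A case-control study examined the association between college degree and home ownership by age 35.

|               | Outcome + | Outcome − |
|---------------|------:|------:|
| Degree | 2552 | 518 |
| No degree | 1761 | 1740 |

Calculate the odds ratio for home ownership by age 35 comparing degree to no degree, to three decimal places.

Cells: a = 2552, b = 518, c = 1761, d = 1740.
OR = (a·d)/(b·c) = (2552 × 1740) / (518 × 1761) = 4440480 / 912198 = 4.86789
The odds of home ownership by age 35 are about 4.87 times as high in the degree group.

4.868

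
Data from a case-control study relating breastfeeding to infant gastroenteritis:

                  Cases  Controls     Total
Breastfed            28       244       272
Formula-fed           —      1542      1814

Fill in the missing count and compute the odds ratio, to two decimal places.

The missing cell is in the unexposed row: 1814 − 1542 = 272.
So a = 28, b = 244, c = 272, d = 1542.
OR = (a·d)/(b·c) = (28 × 1542) / (244 × 272) = 43176 / 66368 = 0.65055

0.65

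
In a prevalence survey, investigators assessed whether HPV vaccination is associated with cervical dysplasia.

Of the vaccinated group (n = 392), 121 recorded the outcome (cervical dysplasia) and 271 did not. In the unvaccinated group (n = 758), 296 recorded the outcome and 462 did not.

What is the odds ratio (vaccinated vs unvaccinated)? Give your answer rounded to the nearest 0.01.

From the description: a = 121, b = 271, c = 296, d = 462.
OR = (a·d)/(b·c) = (121 × 462) / (271 × 296) = 55902 / 80216 = 0.69689
Exposure is associated with lower odds of cervical dysplasia (OR = 0.70 < 1).

0.70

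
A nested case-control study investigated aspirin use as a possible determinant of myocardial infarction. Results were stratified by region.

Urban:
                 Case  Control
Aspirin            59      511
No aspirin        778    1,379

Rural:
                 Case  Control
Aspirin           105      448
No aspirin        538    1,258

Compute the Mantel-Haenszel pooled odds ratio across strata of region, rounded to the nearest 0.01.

OR_MH = Σ(aᵢdᵢ/nᵢ) / Σ(bᵢcᵢ/nᵢ), where nᵢ is the stratum total.
Stratum 1 (Urban): n = 2727; a·d/n = 59·1379/2727 = 29.8354; b·c/n = 511·778/2727 = 145.7858
Stratum 2 (Rural): n = 2349; a·d/n = 105·1258/2349 = 56.2324; b·c/n = 448·538/2349 = 102.6071
OR_MH = (29.8354 + 56.2324) / (145.7858 + 102.6071) = 86.0678 / 248.3929 = 0.34650

0.35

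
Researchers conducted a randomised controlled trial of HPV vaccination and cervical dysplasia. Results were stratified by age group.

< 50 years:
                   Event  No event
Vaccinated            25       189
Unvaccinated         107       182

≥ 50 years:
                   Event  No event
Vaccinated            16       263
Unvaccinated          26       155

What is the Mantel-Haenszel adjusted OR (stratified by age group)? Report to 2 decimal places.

OR_MH = Σ(aᵢdᵢ/nᵢ) / Σ(bᵢcᵢ/nᵢ), where nᵢ is the stratum total.
Stratum 1 (< 50 years): n = 503; a·d/n = 25·182/503 = 9.0457; b·c/n = 189·107/503 = 40.2048
Stratum 2 (≥ 50 years): n = 460; a·d/n = 16·155/460 = 5.3913; b·c/n = 263·26/460 = 14.8652
OR_MH = (9.0457 + 5.3913) / (40.2048 + 14.8652) = 14.4370 / 55.0700 = 0.26216

0.26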